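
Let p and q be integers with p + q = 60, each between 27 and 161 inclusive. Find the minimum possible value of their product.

891

For a fixed sum, pq is smallest when p and q are as far apart as possible.
The extreme feasible split is p = 27, q = 33, giving pq = 891.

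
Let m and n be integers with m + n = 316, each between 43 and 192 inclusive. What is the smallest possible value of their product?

mn = m(316 − m) is concave in m, so over [124, 192] it is minimized at an endpoint.
The extreme feasible split is m = 124, n = 192, giving mn = 23808.

23808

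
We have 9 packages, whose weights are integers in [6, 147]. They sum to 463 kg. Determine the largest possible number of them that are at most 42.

8

Suppose k of them are at most 42. Those contribute at most 42 each and the rest at most 147 each.
So the total is at most 42k + 147(9 − k) = 1323 − 105k. This must still be ≥ 463, so k ≤ 8.
k = 8 is achieved by 8 values at 42 and 1 at 147, total 483; lower one of the 147's by 20 (still > 42) to reach 463.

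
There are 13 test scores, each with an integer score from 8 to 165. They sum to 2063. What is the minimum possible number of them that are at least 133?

Suppose at most 13 − j of them reach 133; then j values are ≤ 132 and the rest ≤ 165.
The total is then ≤ 132·j + 165·(13 − j) = 2145 − 33j. For this to be ≥ 2063 we need j ≤ 2, so at least 13 − 2 = 11 must reach 133.
Exactly 11 works: 11 values at 165 and 2 at 132 total 2079; lower one of the high values by 16 (still ≥ 133) to hit 2063.

11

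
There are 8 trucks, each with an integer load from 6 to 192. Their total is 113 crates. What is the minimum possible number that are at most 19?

4

Let j be the number exceeding 19. Then the total is ≥ 20·j + 6·(8 − j) = 48 + 14j.
So 14j ≤ 65 and j ≤ 4; hence at least 8 − 4 = 4 are ≤ 19.
Exactly 4 works: 4 values at 6 and 4 at 20 total 104; raise one of the low values by 9 (still ≤ 19) to hit 113.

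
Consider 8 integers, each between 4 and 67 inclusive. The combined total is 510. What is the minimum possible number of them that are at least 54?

7

Each value short of 54 is at most 53, costing at least 67 − 53 = 14 against the maximum total of 536.
We can afford to lose at most 536 − 510 = 26, so at most ⌊26/14⌋ = 1 fall short, and at least 7 are ≥ 54.
Exactly 7 works: 7 values at 67 and 1 at 53 total 522; lower one of the high values by 12 (still ≥ 54) to hit 510.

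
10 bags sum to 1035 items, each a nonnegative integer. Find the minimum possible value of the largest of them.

Some value must be at least ⌈1035/10⌉ = 104, since 10 × 103 = 1030 < 1035.
Taking 5 copies of 103 and 5 copies of 104 gives exactly 1035, so 104 is attained.

104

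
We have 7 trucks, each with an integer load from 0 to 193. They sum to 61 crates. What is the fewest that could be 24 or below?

If only k of them are at most 24, the other 7 − k are at least 25, so the total is at least (7 − k)·25 + k·0.
This is ≤ 61, so (7 − k)·25 + 0k ≤ 61, which gives k ≥ 5.
Exactly 5 works: 5 values at 0 and 2 at 25 total 50; raise one of the low values by 11 (still ≤ 24) to hit 61.

5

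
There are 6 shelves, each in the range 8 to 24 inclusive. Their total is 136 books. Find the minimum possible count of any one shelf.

Minimizing one value means maximizing the remaining 5.
The other 5 contribute at most 5 × 24 = 120, leaving at least 136 − 120 = 16.
Since 16 ≥ 8, this is achievable: one at 16 and 5 at 24.

16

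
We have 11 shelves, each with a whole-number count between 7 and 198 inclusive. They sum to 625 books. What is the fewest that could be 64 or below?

2

Let j be the number exceeding 64. Then the total is ≥ 65·j + 7·(11 − j) = 77 + 58j.
So 58j ≤ 548 and j ≤ 9; hence at least 11 − 9 = 2 are ≤ 64.
Exactly 2 works: 2 values at 7 and 9 at 65 total 599; raise one of the low values by 26 (still ≤ 64) to hit 625.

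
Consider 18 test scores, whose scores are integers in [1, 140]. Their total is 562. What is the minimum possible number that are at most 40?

5

Let j be the number exceeding 40. Then the total is ≥ 41·j + 1·(18 − j) = 18 + 40j.
So 40j ≤ 544 and j ≤ 13; hence at least 18 − 13 = 5 are ≤ 40.
Exactly 5 works: 5 values at 1 and 13 at 41 total 538; raise one of the low values by 24 (still ≤ 40) to hit 562.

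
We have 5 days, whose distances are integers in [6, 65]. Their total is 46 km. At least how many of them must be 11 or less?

Let j be the number exceeding 11. Then the total is ≥ 12·j + 6·(5 − j) = 30 + 6j.
So 6j ≤ 16 and j ≤ 2; hence at least 5 − 2 = 3 are ≤ 11.
Exactly 3 works: 3 values at 6 and 2 at 12 total 42; raise one of the low values by 4 (still ≤ 11) to hit 46.

3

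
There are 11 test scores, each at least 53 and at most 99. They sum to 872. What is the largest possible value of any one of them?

To make one score as large as possible, make the other 10 as small as possible.
The other 10 contribute at least 10 × 53 = 530, leaving at most 872 − 530 = 342.
But each score is capped at 99, so the maximum is 99.
Achievable: one at 99 and the other 10 totalling 773, which fits since 10 × 53 ≤ 773 ≤ 10 × 99.

99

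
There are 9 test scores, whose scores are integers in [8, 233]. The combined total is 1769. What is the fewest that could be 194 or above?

1

Suppose at most 9 − j of them reach 194; then j values are ≤ 193 and the rest ≤ 233.
The total is then ≤ 193·j + 233·(9 − j) = 2097 − 40j. For this to be ≥ 1769 we need j ≤ 8, so at least 9 − 8 = 1 must reach 194.
Exactly 1 works: 1 value at 233 and 8 at 193 total 1777; lower one of the high values by 8 (still ≥ 194) to hit 1769.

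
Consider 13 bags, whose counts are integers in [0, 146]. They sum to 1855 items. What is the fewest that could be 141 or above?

6

Each value short of 141 is at most 140, costing at least 146 − 140 = 6 against the maximum total of 1898.
We can afford to lose at most 1898 − 1855 = 43, so at most ⌊43/6⌋ = 7 fall short, and at least 6 are ≥ 141.
Exactly 6 works: 6 values at 146 and 7 at 140 total 1856; lower one of the high values by 1 (still ≥ 141) to hit 1855.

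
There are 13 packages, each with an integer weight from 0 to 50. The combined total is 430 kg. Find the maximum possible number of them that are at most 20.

7

Each value at 20 or below falls at least 50 − 20 = 30 short of the ceiling 50.
The ceiling total is 13 × 50 = 650, and we need 430, so at most ⌊(650 − 430)/30⌋ = 7 can be that low.
k = 7 is achieved by 7 values at 20 and 6 at 50, total 440; lower one of the 50's by 10 (still > 20) to reach 430.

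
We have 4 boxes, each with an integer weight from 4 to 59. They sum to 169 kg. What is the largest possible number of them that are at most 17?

1

Suppose k of them are at most 17. Those contribute at most 17 each and the rest at most 59 each.
So the total is at most 17k + 59(4 − k) = 236 − 42k. This must still be ≥ 169, so k ≤ 1.
k = 1 is achieved by 1 value at 17 and 3 at 59, total 194; lower one of the 59's by 25 (still > 17) to reach 169.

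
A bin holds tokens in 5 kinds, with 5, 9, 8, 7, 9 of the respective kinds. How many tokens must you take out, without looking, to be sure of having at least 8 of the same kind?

In the worst case you take as many as possible of each kind without reaching 8: 5 + 7 + 7 + 7 + 7 = 33.
The next one must give 8 of some kind, so 33 + 1 = 34.

34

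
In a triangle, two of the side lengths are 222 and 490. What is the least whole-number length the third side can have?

The third side must exceed |222 − 490| = 268.
The smallest integer above 268 is 269.

269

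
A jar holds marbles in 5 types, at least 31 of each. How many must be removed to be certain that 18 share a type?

You could draw 17 of every type without reaching 18 of any — 85 in all.
One more forces 18 of some type, so 85 + 1 = 86.

86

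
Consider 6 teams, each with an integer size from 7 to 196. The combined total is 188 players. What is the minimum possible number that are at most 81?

5

Each value above 81 is at least 82, contributing at least 82 − 7 = 75 above the floor 7.
The sum exceeds the floor total 42 by 146, so at most ⌊146/75⌋ = 1 exceed 81, and at least 5 are ≤ 81.
Exactly 5 works: 5 values at 7 and 1 at 82 total 117; raise one of the low values by 71 (still ≤ 81) to hit 188.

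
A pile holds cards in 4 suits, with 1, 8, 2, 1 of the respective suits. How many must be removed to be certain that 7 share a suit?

In the worst case you take as many as possible of each suit without reaching 7: 1 + 6 + 2 + 1 = 10.
The next one must give 7 of some suit, so 10 + 1 = 11.

11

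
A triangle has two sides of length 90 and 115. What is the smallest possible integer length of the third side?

The third side must exceed |90 − 115| = 25.
The smallest integer above 25 is 26.

26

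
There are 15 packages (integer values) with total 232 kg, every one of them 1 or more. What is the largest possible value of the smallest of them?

The average is 232/15 < 16, so some value is ≤ 15.
Achievable: 8 of them at 15 and 7 at 16 total 232.

15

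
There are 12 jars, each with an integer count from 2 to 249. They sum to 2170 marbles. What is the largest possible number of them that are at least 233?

9

If k of the values are ≥ 233, the total is ≥ 233k + 2(12 − k).
Setting 233k + 2(12 − k) ≤ 2170 gives 231k ≤ 2146, so k ≤ 9.
k = 9 is achieved by 9 values at 233 and 3 at 2, total 2103; add 67 to one value (staying below 233) to reach 2170.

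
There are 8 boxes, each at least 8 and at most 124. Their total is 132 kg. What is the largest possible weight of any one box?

76

Maximizing one value means minimizing the remaining 7.
The other 7 contribute at least 7 × 8 = 56, leaving at most 132 − 56 = 76.
Since 76 ≤ 124, this is achievable: one at 76 and 7 at 8.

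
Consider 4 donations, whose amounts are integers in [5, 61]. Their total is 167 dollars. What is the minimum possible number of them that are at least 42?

1

Each value short of 42 is at most 41, costing at least 61 − 41 = 20 against the maximum total of 244.
We can afford to lose at most 244 − 167 = 77, so at most ⌊77/20⌋ = 3 fall short, and at least 1 are ≥ 42.
Exactly 1 works: 1 value at 61 and 3 at 41 total 184; lower one of the high values by 17 (still ≥ 42) to hit 167.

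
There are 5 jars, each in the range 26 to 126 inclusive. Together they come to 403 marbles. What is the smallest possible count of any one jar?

Minimizing one value means maximizing the remaining 4.
The other 4 can take up 4 × 126 = 504 ≥ 403 − 26, so one jar can sit at its floor of 26.
Achievable: one at 26 and the other 4 totalling 377, which fits since 4 × 26 ≤ 377 ≤ 4 × 126.

26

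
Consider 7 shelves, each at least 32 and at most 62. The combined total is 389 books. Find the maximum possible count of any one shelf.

Maximizing one value means minimizing the remaining 6.
The other 6 contribute at least 6 × 32 = 192, leaving at most 389 − 192 = 197.
But each shelf is capped at 62, so the maximum is 62.
Achievable: one at 62 and the other 6 totalling 327, which fits since 6 × 32 ≤ 327 ≤ 6 × 62.

62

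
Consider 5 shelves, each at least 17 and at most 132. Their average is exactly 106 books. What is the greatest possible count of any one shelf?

132

Maximizing one value means minimizing the remaining 4.
The total is 5 × 106 = 530.
The other 4 contribute at least 4 × 17 = 68, leaving at most 530 − 68 = 462.
But each shelf is capped at 132, so the maximum is 132.
Achievable: one at 132 and the other 4 totalling 398, which fits since 4 × 17 ≤ 398 ≤ 4 × 132.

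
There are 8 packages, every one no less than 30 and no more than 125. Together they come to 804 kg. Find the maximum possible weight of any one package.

Maximizing one value means minimizing the remaining 7.
The other 7 contribute at least 7 × 30 = 210, leaving at most 804 − 210 = 594.
But each package is capped at 125, so the maximum is 125.
Achievable: one at 125 and the other 7 totalling 679, which fits since 7 × 30 ≤ 679 ≤ 7 × 125.

125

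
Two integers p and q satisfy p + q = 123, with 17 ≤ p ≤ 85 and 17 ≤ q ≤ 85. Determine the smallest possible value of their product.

Since p + q is fixed, pushing one of them to its bound minimizes the product.
At the endpoint p = 38, q = 123 − 38 = 85, so pq = 38 × 85 = 3230.

3230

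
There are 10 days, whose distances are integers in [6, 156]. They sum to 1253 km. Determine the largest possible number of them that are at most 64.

3

Suppose k of them are at most 64. Those contribute at most 64 each and the rest at most 156 each.
So the total is at most 64k + 156(10 − k) = 1560 − 92k. This must still be ≥ 1253, so k ≤ 3.
k = 3 is achieved by 3 values at 64 and 7 at 156, total 1284; lower one of the 156's by 31 (still > 64) to reach 1253.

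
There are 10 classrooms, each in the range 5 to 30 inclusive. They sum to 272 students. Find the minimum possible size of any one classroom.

5

Minimizing one value means maximizing the remaining 9.
The other 9 can take up 9 × 30 = 270 ≥ 272 − 5, so one classroom can sit at its floor of 5.
Achievable: one at 5 and the other 9 totalling 267, which fits since 9 × 5 ≤ 267 ≤ 9 × 30.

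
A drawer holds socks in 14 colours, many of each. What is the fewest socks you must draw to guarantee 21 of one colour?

In the worst case you draw 20 of each of the 14 colours: 14 × 20 = 280.
One more forces 21 of some colour, so 280 + 1 = 281.

281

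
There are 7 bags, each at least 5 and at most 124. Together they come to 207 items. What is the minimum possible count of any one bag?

5

Minimizing one value means maximizing the remaining 6.
The other 6 can take up 6 × 124 = 744 ≥ 207 − 5, so one bag can sit at its floor of 5.
Achievable: one at 5 and the other 6 totalling 202, which fits since 6 × 5 ≤ 202 ≤ 6 × 124.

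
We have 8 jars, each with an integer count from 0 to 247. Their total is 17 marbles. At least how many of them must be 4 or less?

If only k of them are at most 4, the other 8 − k are at least 5, so the total is at least (8 − k)·5 + k·0.
This is ≤ 17, so (8 − k)·5 + 0k ≤ 17, which gives k ≥ 5.
Exactly 5 works: 5 values at 0 and 3 at 5 total 15; raise one of the low values by 2 (still ≤ 4) to hit 17.

5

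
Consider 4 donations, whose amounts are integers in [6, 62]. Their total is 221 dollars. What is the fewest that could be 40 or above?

3

If only k of them are at least 40, the other 4 − k are at most 39, so the total is at most k·62 + (4 − k)·39.
This must reach 221, so k·62 + (4 − k)·39 ≥ 221, giving k ≥ 3.
Exactly 3 works: 3 values at 62 and 1 at 39 total 225; lower one of the high values by 4 (still ≥ 40) to hit 221.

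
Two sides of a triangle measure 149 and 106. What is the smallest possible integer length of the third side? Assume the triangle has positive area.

The third side must exceed |149 − 106| = 43.
The smallest integer above 43 is 44.

44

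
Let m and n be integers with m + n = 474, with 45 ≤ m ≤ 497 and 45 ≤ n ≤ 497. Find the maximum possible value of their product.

For a fixed sum, the product mn is largest when m and n are as close as possible.
Taking m = 237 and n = 237 (both in [45, 497]) gives mn = 56169.

56169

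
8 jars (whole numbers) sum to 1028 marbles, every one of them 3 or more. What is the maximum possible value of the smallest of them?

128

If every one of the 8 were at least 129, the total would be at least 8 × 129 = 1032 > 1028.
Taking 4 copies of 128 and 4 copies of 129 gives exactly 1028, so 128 is attained.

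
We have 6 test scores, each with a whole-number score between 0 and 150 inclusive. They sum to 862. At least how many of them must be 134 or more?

If only k of them are at least 134, the other 6 − k are at most 133, so the total is at most k·150 + (6 − k)·133.
This must reach 862, so k·150 + (6 − k)·133 ≥ 862, giving k ≥ 4.
Exactly 4 works: 4 values at 150 and 2 at 133 total 866; lower one of the high values by 4 (still ≥ 134) to hit 862.

4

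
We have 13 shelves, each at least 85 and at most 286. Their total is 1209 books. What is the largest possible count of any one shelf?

189

To make one shelf as large as possible, make the other 12 as small as possible.
The other 12 contribute at least 12 × 85 = 1020, leaving at most 1209 − 1020 = 189.
Since 189 ≤ 286, this is achievable: one at 189 and 12 at 85.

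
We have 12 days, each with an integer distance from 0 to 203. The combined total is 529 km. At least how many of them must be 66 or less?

Each value above 66 is at least 67, contributing at least 67 − 0 = 67 above the floor 0.
The sum exceeds the floor total 0 by 529, so at most ⌊529/67⌋ = 7 exceed 66, and at least 5 are ≤ 66.
Exactly 5 works: 5 values at 0 and 7 at 67 total 469; raise one of the low values by 60 (still ≤ 66) to hit 529.

5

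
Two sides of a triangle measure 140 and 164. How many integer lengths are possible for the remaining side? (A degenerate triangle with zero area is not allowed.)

279

The triangle inequality gives |140 − 164| < c < 140 + 164, i.e. 24 < c < 304.
So c can be any integer from 25 to 303: 279 values.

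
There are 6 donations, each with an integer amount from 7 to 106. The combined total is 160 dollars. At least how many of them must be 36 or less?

Let j be the number exceeding 36. Then the total is ≥ 37·j + 7·(6 − j) = 42 + 30j.
So 30j ≤ 118 and j ≤ 3; hence at least 6 − 3 = 3 are ≤ 36.
Exactly 3 works: 3 values at 7 and 3 at 37 total 132; raise one of the low values by 28 (still ≤ 36) to hit 160.

3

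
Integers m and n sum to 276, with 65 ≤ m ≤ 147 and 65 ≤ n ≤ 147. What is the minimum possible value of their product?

Since m + n is fixed, pushing one of them to its bound minimizes the product.
At the endpoint m = 129, n = 276 − 129 = 147, so mn = 129 × 147 = 18963.

18963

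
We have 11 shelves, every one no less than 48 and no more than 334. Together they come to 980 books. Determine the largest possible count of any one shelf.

334

Maximizing one value means minimizing the remaining 10.
The other 10 contribute at least 10 × 48 = 480, leaving at most 980 − 480 = 500.
But each shelf is capped at 334, so the maximum is 334.
Achievable: one at 334 and the other 10 totalling 646, which fits since 10 × 48 ≤ 646 ≤ 10 × 334.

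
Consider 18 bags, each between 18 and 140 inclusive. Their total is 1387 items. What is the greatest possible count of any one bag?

Maximizing one value means minimizing the remaining 17.
The other 17 contribute at least 17 × 18 = 306, leaving at most 1387 − 306 = 1081.
But each bag is capped at 140, so the maximum is 140.
Achievable: one at 140 and the other 17 totalling 1247, which fits since 17 × 18 ≤ 1247 ≤ 17 × 140.

140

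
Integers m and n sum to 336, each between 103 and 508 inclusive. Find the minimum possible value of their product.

23999

mn = m(336 − m) is concave in m, so over [103, 233] it is minimized at an endpoint.
At the endpoint m = 103, n = 336 − 103 = 233, so mn = 103 × 233 = 23999.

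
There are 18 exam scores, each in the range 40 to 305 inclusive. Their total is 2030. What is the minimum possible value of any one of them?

To make one score as small as possible, make the other 17 as large as possible.
The other 17 can take up 17 × 305 = 5185 ≥ 2030 − 40, so one score can sit at its floor of 40.
Achievable: one at 40 and the other 17 totalling 1990, which fits since 17 × 40 ≤ 1990 ≤ 17 × 305.

40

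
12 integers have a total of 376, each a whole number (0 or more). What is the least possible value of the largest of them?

The average is 376/12 > 31, so not all 12 can be 31 or less; the largest is ≥ 32.
Taking 8 copies of 31 and 4 copies of 32 gives exactly 376, so 32 is attained.

32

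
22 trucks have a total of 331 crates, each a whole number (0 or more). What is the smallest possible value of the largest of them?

The 22 values sum to 331, so their maximum is at least ⌈331/22⌉ = 16.
Equality holds with 1 value of 16 and 21 values of 15.

16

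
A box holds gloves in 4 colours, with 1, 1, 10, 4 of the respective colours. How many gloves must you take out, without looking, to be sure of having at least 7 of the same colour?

13

In the worst case you take as many as possible of each colour without reaching 7: 1 + 1 + 6 + 4 = 12.
The next one must give 7 of some colour, so 12 + 1 = 13.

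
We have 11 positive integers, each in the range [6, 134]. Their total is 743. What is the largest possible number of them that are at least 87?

If k of the values are ≥ 87, the total is ≥ 87k + 6(11 − k).
Setting 87k + 6(11 − k) ≤ 743 gives 81k ≤ 677, so k ≤ 8.
k = 8 is achieved by 8 values at 87 and 3 at 6, total 714; add 29 to one value (staying below 87) to reach 743.

8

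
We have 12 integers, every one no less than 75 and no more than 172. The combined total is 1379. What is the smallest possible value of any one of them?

75

To make one integer as small as possible, make the other 11 as large as possible.
The other 11 can take up 11 × 172 = 1892 ≥ 1379 − 75, so one integer can sit at its floor of 75.
Achievable: one at 75 and the other 11 totalling 1304, which fits since 11 × 75 ≤ 1304 ≤ 11 × 172.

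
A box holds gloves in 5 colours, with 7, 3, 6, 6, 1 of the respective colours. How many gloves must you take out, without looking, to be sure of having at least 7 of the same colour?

23

In the worst case you take as many as possible of each colour without reaching 7: 6 + 3 + 6 + 6 + 1 = 22.
The next one must give 7 of some colour, so 22 + 1 = 23.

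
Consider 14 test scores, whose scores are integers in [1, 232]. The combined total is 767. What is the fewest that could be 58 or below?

Each value above 58 is at least 59, contributing at least 59 − 1 = 58 above the floor 1.
The sum exceeds the floor total 14 by 753, so at most ⌊753/58⌋ = 12 exceed 58, and at least 2 are ≤ 58.
Exactly 2 works: 2 values at 1 and 12 at 59 total 710; raise one of the low values by 57 (still ≤ 58) to hit 767.

2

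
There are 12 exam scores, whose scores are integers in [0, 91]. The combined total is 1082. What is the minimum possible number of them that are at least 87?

10

Each value short of 87 is at most 86, costing at least 91 − 86 = 5 against the maximum total of 1092.
We can afford to lose at most 1092 − 1082 = 10, so at most ⌊10/5⌋ = 2 fall short, and at least 10 are ≥ 87.
Exactly 10 works: 10 values at 91 and 2 at 86 total 1082.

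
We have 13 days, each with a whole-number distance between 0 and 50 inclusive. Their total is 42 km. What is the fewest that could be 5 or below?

6

Each value above 5 is at least 6, contributing at least 6 − 0 = 6 above the floor 0.
The sum exceeds the floor total 0 by 42, so at most ⌊42/6⌋ = 7 exceed 5, and at least 6 are ≤ 5.
Exactly 6 works: 6 values at 0 and 7 at 6 total 42.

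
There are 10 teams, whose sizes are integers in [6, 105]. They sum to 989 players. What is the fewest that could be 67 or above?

Each value short of 67 is at most 66, costing at least 105 − 66 = 39 against the maximum total of 1050.
We can afford to lose at most 1050 − 989 = 61, so at most ⌊61/39⌋ = 1 fall short, and at least 9 are ≥ 67.
Exactly 9 works: 9 values at 105 and 1 at 66 total 1011; lower one of the high values by 22 (still ≥ 67) to hit 989.

9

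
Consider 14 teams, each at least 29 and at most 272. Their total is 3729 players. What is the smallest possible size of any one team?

Minimizing one value means maximizing the remaining 13.
The other 13 contribute at most 13 × 272 = 3536, leaving at least 3729 − 3536 = 193.
Since 193 ≥ 29, this is achievable: one at 193 and 13 at 272.

193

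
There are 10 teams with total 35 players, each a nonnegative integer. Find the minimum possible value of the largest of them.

The 10 values sum to 35, so their maximum is at least ⌈35/10⌉ = 4.
Taking 5 copies of 3 and 5 copies of 4 gives exactly 35, so 4 is attained.

4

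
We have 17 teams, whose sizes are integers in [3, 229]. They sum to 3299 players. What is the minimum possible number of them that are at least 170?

8

If only k of them are at least 170, the other 17 − k are at most 169, so the total is at most k·229 + (17 − k)·169.
This must reach 3299, so k·229 + (17 − k)·169 ≥ 3299, giving k ≥ 8.
Exactly 8 works: 8 values at 229 and 9 at 169 total 3353; lower one of the high values by 54 (still ≥ 170) to hit 3299.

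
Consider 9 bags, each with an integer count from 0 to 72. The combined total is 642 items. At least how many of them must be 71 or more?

6

Suppose at most 9 − j of them reach 71; then j values are ≤ 70 and the rest ≤ 72.
The total is then ≤ 70·j + 72·(9 − j) = 648 − 2j. For this to be ≥ 642 we need j ≤ 3, so at least 9 − 3 = 6 must reach 71.
Exactly 6 works: 6 values at 72 and 3 at 70 total 642.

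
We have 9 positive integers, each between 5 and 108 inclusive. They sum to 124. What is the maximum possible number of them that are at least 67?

1

If k of the values are ≥ 67, the total is ≥ 67k + 5(9 − k).
Setting 67k + 5(9 − k) ≤ 124 gives 62k ≤ 79, so k ≤ 1.
k = 1 is achieved by 1 value at 67 and 8 at 5, total 107; add 17 to one value (staying below 67) to reach 124.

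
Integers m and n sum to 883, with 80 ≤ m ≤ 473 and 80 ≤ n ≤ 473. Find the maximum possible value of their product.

mn = m(883 − m) is maximized when m is as near 883/2 as the bounds allow.
Taking m = 441 and n = 442 (both in [80, 473]) gives mn = 194922.

194922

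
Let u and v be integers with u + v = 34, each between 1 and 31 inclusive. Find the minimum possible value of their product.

93

For a fixed sum, uv is smallest when u and v are as far apart as possible.
At the endpoint u = 3, v = 34 − 3 = 31, so uv = 3 × 31 = 93.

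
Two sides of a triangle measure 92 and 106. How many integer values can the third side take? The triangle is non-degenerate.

The triangle inequality gives |92 − 106| < c < 92 + 106, i.e. 14 < c < 198.
So c can be any integer from 15 to 197: 183 values.

183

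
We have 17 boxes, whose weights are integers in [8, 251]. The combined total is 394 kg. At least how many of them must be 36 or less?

9

Each value above 36 is at least 37, contributing at least 37 − 8 = 29 above the floor 8.
The sum exceeds the floor total 136 by 258, so at most ⌊258/29⌋ = 8 exceed 36, and at least 9 are ≤ 36.
Exactly 9 works: 9 values at 8 and 8 at 37 total 368; raise one of the low values by 26 (still ≤ 36) to hit 394.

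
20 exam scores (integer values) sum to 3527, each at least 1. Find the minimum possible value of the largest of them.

If every one of the 20 were at most 176, the total would be at most 20 × 176 = 3520 < 3527.
Taking 13 copies of 176 and 7 copies of 177 gives exactly 3527, so 177 is attained.

177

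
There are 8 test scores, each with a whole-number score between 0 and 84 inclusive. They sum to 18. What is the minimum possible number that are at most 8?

Each value above 8 is at least 9, contributing at least 9 − 0 = 9 above the floor 0.
The sum exceeds the floor total 0 by 18, so at most ⌊18/9⌋ = 2 exceed 8, and at least 6 are ≤ 8.
Exactly 6 works: 6 values at 0 and 2 at 9 total 18.

6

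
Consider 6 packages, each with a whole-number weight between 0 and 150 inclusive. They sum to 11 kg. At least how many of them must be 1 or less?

1

Each value above 1 is at least 2, contributing at least 2 − 0 = 2 above the floor 0.
The sum exceeds the floor total 0 by 11, so at most ⌊11/2⌋ = 5 exceed 1, and at least 1 are ≤ 1.
Exactly 1 works: 1 value at 0 and 5 at 2 total 10; raise one of the low values by 1 (still ≤ 1) to hit 11.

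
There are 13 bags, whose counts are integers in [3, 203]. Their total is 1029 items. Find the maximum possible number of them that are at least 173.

5

Suppose k of them are at least 173. Those contribute at least 173 each and the other 13 − k at least 3 each.
So the total is at least 173k + 3(13 − k) = 39 + 170k. This must be ≤ 1029, giving k ≤ 5.
k = 5 is achieved by 5 values at 173 and 8 at 3, total 889; add 140 to one value (staying below 173) to reach 1029.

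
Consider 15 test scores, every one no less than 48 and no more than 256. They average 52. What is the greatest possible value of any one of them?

108

Maximizing one value means minimizing the remaining 14.
The total is 15 × 52 = 780.
The other 14 contribute at least 14 × 48 = 672, leaving at most 780 − 672 = 108.
Since 108 ≤ 256, this is achievable: one at 108 and 14 at 48.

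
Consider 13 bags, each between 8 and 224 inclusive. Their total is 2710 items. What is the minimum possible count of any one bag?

22

To make one bag as small as possible, make the other 12 as large as possible.
The other 12 contribute at most 12 × 224 = 2688, leaving at least 2710 − 2688 = 22.
Since 22 ≥ 8, this is achievable: one at 22 and 12 at 224.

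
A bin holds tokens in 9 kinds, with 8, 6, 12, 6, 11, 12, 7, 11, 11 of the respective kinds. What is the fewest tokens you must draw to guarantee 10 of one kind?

In the worst case you take as many as possible of each kind without reaching 10: 8 + 6 + 9 + 6 + 9 + 9 + 7 + 9 + 9 = 72.
The next one must give 10 of some kind, so 72 + 1 = 73.

73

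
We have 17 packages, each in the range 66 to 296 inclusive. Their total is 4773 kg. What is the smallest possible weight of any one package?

To make one package as small as possible, make the other 16 as large as possible.
The other 16 can take up 16 × 296 = 4736 ≥ 4773 − 66, so one package can sit at its floor of 66.
Achievable: one at 66 and the other 16 totalling 4707, which fits since 16 × 66 ≤ 4707 ≤ 16 × 296.

66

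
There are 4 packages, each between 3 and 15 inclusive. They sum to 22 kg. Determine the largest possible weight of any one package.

To make one package as large as possible, make the other 3 as small as possible.
The other 3 contribute at least 3 × 3 = 9, leaving at most 22 − 9 = 13.
Since 13 ≤ 15, this is achievable: one at 13 and 3 at 3.

13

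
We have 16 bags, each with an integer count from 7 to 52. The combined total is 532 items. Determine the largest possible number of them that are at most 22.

Each value at 22 or below falls at least 52 − 22 = 30 short of the ceiling 52.
The ceiling total is 16 × 52 = 832, and we need 532, so at most ⌊(832 − 532)/30⌋ = 10 can be that low.
k = 10 is achieved by 10 values at 22 and 6 at 52, total 532.

10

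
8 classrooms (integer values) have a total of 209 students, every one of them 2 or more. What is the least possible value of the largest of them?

27

If every one of the 8 were at most 26, the total would be at most 8 × 26 = 208 < 209.
Achievable: 1 of them at 27 and 7 at 26 total 209.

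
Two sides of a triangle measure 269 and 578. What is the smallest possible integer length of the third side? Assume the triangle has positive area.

310

The third side must exceed |269 − 578| = 309.
The smallest integer above 309 is 310.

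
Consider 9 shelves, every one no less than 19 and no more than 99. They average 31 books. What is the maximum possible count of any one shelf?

To make one shelf as large as possible, make the other 8 as small as possible.
The total is 9 × 31 = 279.
The other 8 contribute at least 8 × 19 = 152, leaving at most 279 − 152 = 127.
But each shelf is capped at 99, so the maximum is 99.
Achievable: one at 99 and the other 8 totalling 180, which fits since 8 × 19 ≤ 180 ≤ 8 × 99.

99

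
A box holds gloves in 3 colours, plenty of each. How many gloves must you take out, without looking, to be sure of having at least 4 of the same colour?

10

You could draw 3 of every colour without reaching 4 of any — 9 in all.
One more forces 4 of some colour, so 9 + 1 = 10.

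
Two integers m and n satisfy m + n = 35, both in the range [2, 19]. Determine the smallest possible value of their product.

304

Since m + n is fixed, pushing one of them to its bound minimizes the product.
At the endpoint m = 16, n = 35 − 16 = 19, so mn = 16 × 19 = 304.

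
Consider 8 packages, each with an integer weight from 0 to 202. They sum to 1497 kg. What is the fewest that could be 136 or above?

Suppose at most 8 − j of them reach 136; then j values are ≤ 135 and the rest ≤ 202.
The total is then ≤ 135·j + 202·(8 − j) = 1616 − 67j. For this to be ≥ 1497 we need j ≤ 1, so at least 8 − 1 = 7 must reach 136.
Exactly 7 works: 7 values at 202 and 1 at 135 total 1549; lower one of the high values by 52 (still ≥ 136) to hit 1497.

7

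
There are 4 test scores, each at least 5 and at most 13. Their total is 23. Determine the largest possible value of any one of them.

8

Maximizing one value means minimizing the remaining 3.
The other 3 contribute at least 3 × 5 = 15, leaving at most 23 − 15 = 8.
Since 8 ≤ 13, this is achievable: one at 8 and 3 at 5.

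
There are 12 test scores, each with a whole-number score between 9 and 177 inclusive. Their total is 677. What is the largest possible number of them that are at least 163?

Suppose k of them are at least 163. Those contribute at least 163 each and the other 12 − k at least 9 each.
So the total is at least 163k + 9(12 − k) = 108 + 154k. This must be ≤ 677, giving k ≤ 3.
k = 3 is achieved by 3 values at 163 and 9 at 9, total 570; add 107 to one value (staying below 163) to reach 677.

3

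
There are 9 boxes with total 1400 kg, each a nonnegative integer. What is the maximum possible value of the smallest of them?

155

If every one of the 9 were at least 156, the total would be at least 9 × 156 = 1404 > 1400.
Equality holds with 4 values of 155 and 5 values of 156.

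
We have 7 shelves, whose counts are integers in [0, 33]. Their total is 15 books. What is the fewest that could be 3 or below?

Let j be the number exceeding 3. Then the total is ≥ 4·j + 0·(7 − j) = 0 + 4j.
So 4j ≤ 15 and j ≤ 3; hence at least 7 − 3 = 4 are ≤ 3.
Exactly 4 works: 4 values at 0 and 3 at 4 total 12; raise one of the low values by 3 (still ≤ 3) to hit 15.

4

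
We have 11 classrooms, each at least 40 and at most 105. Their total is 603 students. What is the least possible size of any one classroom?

To make one classroom as small as possible, make the other 10 as large as possible.
The other 10 can take up 10 × 105 = 1050 ≥ 603 − 40, so one classroom can sit at its floor of 40.
Achievable: one at 40 and the other 10 totalling 563, which fits since 10 × 40 ≤ 563 ≤ 10 × 105.

40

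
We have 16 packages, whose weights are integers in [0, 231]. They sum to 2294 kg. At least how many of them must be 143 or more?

If only k of them are at least 143, the other 16 − k are at most 142, so the total is at most k·231 + (16 − k)·142.
This must reach 2294, so k·231 + (16 − k)·142 ≥ 2294, giving k ≥ 1.
Exactly 1 works: 1 value at 231 and 15 at 142 total 2361; lower one of the high values by 67 (still ≥ 143) to hit 2294.

1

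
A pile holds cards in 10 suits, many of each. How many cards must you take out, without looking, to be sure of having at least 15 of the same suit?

141

In the worst case you draw 14 of each of the 10 suits: 10 × 14 = 140.
One more forces 15 of some suit, so 140 + 1 = 141.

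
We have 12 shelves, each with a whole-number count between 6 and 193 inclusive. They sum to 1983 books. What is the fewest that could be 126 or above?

8

Suppose at most 12 − j of them reach 126; then j values are ≤ 125 and the rest ≤ 193.
The total is then ≤ 125·j + 193·(12 − j) = 2316 − 68j. For this to be ≥ 1983 we need j ≤ 4, so at least 12 − 4 = 8 must reach 126.
Exactly 8 works: 8 values at 193 and 4 at 125 total 2044; lower one of the high values by 61 (still ≥ 126) to hit 1983.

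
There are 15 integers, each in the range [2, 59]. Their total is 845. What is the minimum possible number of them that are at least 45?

Suppose at most 15 − j of them reach 45; then j values are ≤ 44 and the rest ≤ 59.
The total is then ≤ 44·j + 59·(15 − j) = 885 − 15j. For this to be ≥ 845 we need j ≤ 2, so at least 15 − 2 = 13 must reach 45.
Exactly 13 works: 13 values at 59 and 2 at 44 total 855; lower one of the high values by 10 (still ≥ 45) to hit 845.

13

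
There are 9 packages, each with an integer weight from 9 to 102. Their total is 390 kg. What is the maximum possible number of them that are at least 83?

With k values at 83 or above and the rest at least 9, the sum is at least 81 + 74k.
Since the sum is 390, we need 74k ≤ 309, i.e. k ≤ 4.
k = 4 is achieved by 4 values at 83 and 5 at 9, total 377; add 13 to one value (staying below 83) to reach 390.

4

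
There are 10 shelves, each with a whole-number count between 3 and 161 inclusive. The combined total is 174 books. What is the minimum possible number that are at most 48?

7

If only k of them are at most 48, the other 10 − k are at least 49, so the total is at least (10 − k)·49 + k·3.
This is ≤ 174, so (10 − k)·49 + 3k ≤ 174, which gives k ≥ 7.
Exactly 7 works: 7 values at 3 and 3 at 49 total 168; raise one of the low values by 6 (still ≤ 48) to hit 174.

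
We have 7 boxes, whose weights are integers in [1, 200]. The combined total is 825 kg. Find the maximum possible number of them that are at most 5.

2

Suppose k of them are at most 5. Those contribute at most 5 each and the rest at most 200 each.
So the total is at most 5k + 200(7 − k) = 1400 − 195k. This must still be ≥ 825, so k ≤ 2.
k = 2 is achieved by 2 values at 5 and 5 at 200, total 1010; lower one of the 200's by 185 (still > 5) to reach 825.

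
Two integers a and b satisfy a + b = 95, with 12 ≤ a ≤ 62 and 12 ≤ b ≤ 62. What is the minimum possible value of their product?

2046

ab = a(95 − a) is concave in a, so over [33, 62] it is minimized at an endpoint.
The extreme feasible split is a = 33, b = 62, giving ab = 2046.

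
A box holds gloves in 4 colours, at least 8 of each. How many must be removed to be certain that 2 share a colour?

You could draw 1 of every colour without reaching 2 of any — 4 in all.
One more forces 2 of some colour, so 4 + 1 = 5.

5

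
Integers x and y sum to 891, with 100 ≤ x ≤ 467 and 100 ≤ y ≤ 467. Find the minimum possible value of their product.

198008

xy = x(891 − x) is concave in x, so over [424, 467] it is minimized at an endpoint.
At the endpoint x = 424, y = 891 − 424 = 467, so xy = 424 × 467 = 198008.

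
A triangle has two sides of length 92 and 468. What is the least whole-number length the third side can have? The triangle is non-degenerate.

The third side must exceed |92 − 468| = 376.
The smallest integer above 376 is 377.

377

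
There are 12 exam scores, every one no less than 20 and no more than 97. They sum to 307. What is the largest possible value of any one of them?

To make one score as large as possible, make the other 11 as small as possible.
The other 11 contribute at least 11 × 20 = 220, leaving at most 307 − 220 = 87.
Since 87 ≤ 97, this is achievable: one at 87 and 11 at 20.

87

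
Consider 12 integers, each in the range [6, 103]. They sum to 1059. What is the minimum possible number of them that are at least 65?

Each value short of 65 is at most 64, costing at least 103 − 64 = 39 against the maximum total of 1236.
We can afford to lose at most 1236 − 1059 = 177, so at most ⌊177/39⌋ = 4 fall short, and at least 8 are ≥ 65.
Exactly 8 works: 8 values at 103 and 4 at 64 total 1080; lower one of the high values by 21 (still ≥ 65) to hit 1059.

8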